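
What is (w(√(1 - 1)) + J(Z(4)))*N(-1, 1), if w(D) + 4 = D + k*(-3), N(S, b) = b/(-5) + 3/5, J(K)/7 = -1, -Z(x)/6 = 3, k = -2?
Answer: -2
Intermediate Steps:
Z(x) = -18 (Z(x) = -6*3 = -18)
J(K) = -7 (J(K) = 7*(-1) = -7)
N(S, b) = ⅗ - b/5 (N(S, b) = b*(-⅕) + 3*(⅕) = -b/5 + ⅗ = ⅗ - b/5)
w(D) = 2 + D (w(D) = -4 + (D - 2*(-3)) = -4 + (D + 6) = -4 + (6 + D) = 2 + D)
(w(√(1 - 1)) + J(Z(4)))*N(-1, 1) = ((2 + √(1 - 1)) - 7)*(⅗ - ⅕*1) = ((2 + √0) - 7)*(⅗ - ⅕) = ((2 + 0) - 7)*(⅖) = (2 - 7)*(⅖) = -5*⅖ = -2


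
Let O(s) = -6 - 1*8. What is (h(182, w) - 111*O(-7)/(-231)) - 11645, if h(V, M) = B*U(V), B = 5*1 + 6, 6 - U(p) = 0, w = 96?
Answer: -127443/11 ≈ -11586.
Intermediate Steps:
U(p) = 6 (U(p) = 6 - 1*0 = 6 + 0 = 6)
B = 11 (B = 5 + 6 = 11)
O(s) = -14 (O(s) = -6 - 8 = -14)
h(V, M) = 66 (h(V, M) = 11*6 = 66)
(h(182, w) - 111*O(-7)/(-231)) - 11645 = (66 - (-1554)/(-231)) - 11645 = (66 - (-1554)*(-1)/231) - 11645 = (66 - 111*2/33) - 11645 = (66 - 74/11) - 11645 = 652/11 - 11645 = -127443/11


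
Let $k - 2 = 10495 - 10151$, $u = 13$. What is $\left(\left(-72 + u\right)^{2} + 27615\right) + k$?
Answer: $31442$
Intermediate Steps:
$k = 346$ ($k = 2 + \left(10495 - 10151\right) = 2 + 344 = 346$)
$\left(\left(-72 + u\right)^{2} + 27615\right) + k = \left(\left(-72 + 13\right)^{2} + 27615\right) + 346 = \left(\left(-59\right)^{2} + 27615\right) + 346 = \left(3481 + 27615\right) + 346 = 31096 + 346 = 31442$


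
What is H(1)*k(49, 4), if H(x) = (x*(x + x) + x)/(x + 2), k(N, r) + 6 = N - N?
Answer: -6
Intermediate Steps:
k(N, r) = -6 (k(N, r) = -6 + (N - N) = -6 + 0 = -6)
H(x) = (x + 2*x²)/(2 + x) (H(x) = (x*(2*x) + x)/(2 + x) = (2*x² + x)/(2 + x) = (x + 2*x²)/(2 + x))
H(1)*k(49, 4) = (1*(1 + 2*1)/(2 + 1))*(-6) = (1*(1 + 2)/3)*(-6) = (1*(⅓)*3)*(-6) = 1*(-6) = -6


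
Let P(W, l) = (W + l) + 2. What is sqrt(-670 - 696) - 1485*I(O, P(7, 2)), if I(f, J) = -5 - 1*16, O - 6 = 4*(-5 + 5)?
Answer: 31185 + I*sqrt(1366) ≈ 31185.0 + 36.959*I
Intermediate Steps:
O = 6 (O = 6 + 4*(-5 + 5) = 6 + 4*0 = 6 + 0 = 6)
P(W, l) = 2 + W + l
I(f, J) = -21 (I(f, J) = -5 - 16 = -21)
sqrt(-670 - 696) - 1485*I(O, P(7, 2)) = sqrt(-670 - 696) - 1485*(-21) = sqrt(-1366) + 31185 = I*sqrt(1366) + 31185 = 31185 + I*sqrt(1366)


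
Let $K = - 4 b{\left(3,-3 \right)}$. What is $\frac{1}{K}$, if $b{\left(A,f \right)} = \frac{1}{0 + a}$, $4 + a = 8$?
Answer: $-1$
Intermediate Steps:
$a = 4$ ($a = -4 + 8 = 4$)
$b{\left(A,f \right)} = \frac{1}{4}$ ($b{\left(A,f \right)} = \frac{1}{0 + 4} = \frac{1}{4}$)
$K = -1$ ($K = \left(-4\right) \frac{1}{4} = -1$)
$\frac{1}{K} = \frac{1}{-1} = -1$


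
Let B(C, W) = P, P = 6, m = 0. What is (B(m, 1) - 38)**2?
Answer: 1024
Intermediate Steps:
B(C, W) = 6
(B(m, 1) - 38)**2 = (6 - 38)**2 = (-32)**2 = 1024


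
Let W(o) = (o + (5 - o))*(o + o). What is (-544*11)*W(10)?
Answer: -598400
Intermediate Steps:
W(o) = 10*o (W(o) = 5*(2*o) = 10*o)
(-544*11)*W(10) = (-544*11)*(10*10) = -32*187*100 = -5984*100 = -598400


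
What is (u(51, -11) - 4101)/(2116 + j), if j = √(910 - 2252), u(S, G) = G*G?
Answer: -4210840/2239399 + 1990*I*√1342/2239399 ≈ -1.8803 + 0.032553*I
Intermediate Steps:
u(S, G) = G²
j = I*√1342 (j = √(-1342) = I*√1342 ≈ 36.633*I)
(u(51, -11) - 4101)/(2116 + j) = ((-11)² - 4101)/(2116 + I*√1342) = (121 - 4101)/(2116 + I*√1342) = -3980/(2116 + I*√1342)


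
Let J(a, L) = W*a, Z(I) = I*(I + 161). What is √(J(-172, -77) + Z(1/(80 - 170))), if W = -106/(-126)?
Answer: I*√58140761/630 ≈ 12.103*I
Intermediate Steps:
W = 53/63 (W = -106*(-1/126) = 53/63 ≈ 0.84127)
Z(I) = I*(161 + I)
J(a, L) = 53*a/63
√(J(-172, -77) + Z(1/(80 - 170))) = √((53/63)*(-172) + (161 + 1/(80 - 170))/(80 - 170)) = √(-9116/63 + (161 + 1/(-90))/(-90)) = √(-9116/63 - (161 - 1/90)/90) = √(-9116/63 - 1/90*14489/90) = √(-9116/63 - 14489/8100) = √(-8305823/56700) = I*√58140761/630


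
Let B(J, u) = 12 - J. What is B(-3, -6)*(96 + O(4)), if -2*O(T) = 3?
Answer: 2835/2 ≈ 1417.5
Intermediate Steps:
O(T) = -3/2 (O(T) = -½*3 = -3/2)
B(-3, -6)*(96 + O(4)) = (12 - 1*(-3))*(96 - 3/2) = (12 + 3)*(189/2) = 15*(189/2) = 2835/2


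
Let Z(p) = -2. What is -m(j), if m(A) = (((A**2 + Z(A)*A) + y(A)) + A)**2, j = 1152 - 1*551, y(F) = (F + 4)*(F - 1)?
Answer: -523596960000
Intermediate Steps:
y(F) = (-1 + F)*(4 + F) (y(F) = (4 + F)*(-1 + F) = (-1 + F)*(4 + F))
j = 601 (j = 1152 - 551 = 601)
m(A) = (-4 + 2*A + 2*A**2)**2 (m(A) = (((A**2 - 2*A) + (-4 + A**2 + 3*A)) + A)**2 = ((-4 + A + 2*A**2) + A)**2 = (-4 + 2*A + 2*A**2)**2)
-m(j) = -4*(-2 + 601 + 601**2)**2 = -4*(-2 + 601 + 361201)**2 = -4*361800**2 = -4*130899240000 = -1*523596960000 = -523596960000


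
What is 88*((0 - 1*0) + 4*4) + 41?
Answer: 1449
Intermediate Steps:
88*((0 - 1*0) + 4*4) + 41 = 88*((0 + 0) + 16) + 41 = 88*(0 + 16) + 41 = 88*16 + 41 = 1408 + 41 = 1449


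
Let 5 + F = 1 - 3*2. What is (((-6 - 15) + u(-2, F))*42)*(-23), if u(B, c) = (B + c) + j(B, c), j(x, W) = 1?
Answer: 30912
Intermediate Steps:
F = -10 (F = -5 + (1 - 3*2) = -5 + (1 - 6) = -5 - 5 = -10)
u(B, c) = 1 + B + c (u(B, c) = (B + c) + 1 = 1 + B + c)
(((-6 - 15) + u(-2, F))*42)*(-23) = (((-6 - 15) + (1 - 2 - 10))*42)*(-23) = ((-21 - 11)*42)*(-23) = -32*42*(-23) = -1344*(-23) = 30912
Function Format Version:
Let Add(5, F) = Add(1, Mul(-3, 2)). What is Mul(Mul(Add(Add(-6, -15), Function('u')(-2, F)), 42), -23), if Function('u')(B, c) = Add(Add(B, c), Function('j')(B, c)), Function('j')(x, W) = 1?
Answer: 30912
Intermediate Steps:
F = -10 (F = Add(-5, Add(1, Mul(-3, 2))) = Add(-5, Add(1, -6)) = Add(-5, -5) = -10)
Function('u')(B, c) = Add(1, B, c) (Function('u')(B, c) = Add(Add(B, c), 1) = Add(1, B, c))
Mul(Mul(Add(Add(-6, -15), Function('u')(-2, F)), 42), -23) = Mul(Mul(Add(Add(-6, -15), Add(1, -2, -10)), 42), -23) = Mul(Mul(Add(-21, -11), 42), -23) = Mul(Mul(-32, 42), -23) = Mul(-1344, -23) = 30912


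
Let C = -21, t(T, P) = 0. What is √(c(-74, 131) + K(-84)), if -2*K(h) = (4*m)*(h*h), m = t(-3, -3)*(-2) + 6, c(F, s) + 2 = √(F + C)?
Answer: √(-84674 + I*√95) ≈ 0.017 + 290.99*I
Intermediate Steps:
c(F, s) = -2 + √(-21 + F) (c(F, s) = -2 + √(F - 21) = -2 + √(-21 + F))
m = 6 (m = 0*(-2) + 6 = 0 + 6 = 6)
K(h) = -12*h² (K(h) = -4*6*h*h/2 = -12*h²)
√(c(-74, 131) + K(-84)) = √((-2 + √(-21 - 74)) - 12*(-84)²) = √((-2 + √(-95)) - 12*7056) = √((-2 + I*√95) - 84672) = √(-84674 + I*√95)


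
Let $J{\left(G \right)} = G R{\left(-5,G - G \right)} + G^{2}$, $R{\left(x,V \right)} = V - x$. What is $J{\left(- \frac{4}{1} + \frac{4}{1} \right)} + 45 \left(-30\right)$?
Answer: $-1350$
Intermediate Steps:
$J{\left(G \right)} = G^{2} + 5 G$ ($J{\left(G \right)} = G \left(\left(G - G\right) - -5\right) + G^{2} = G \left(0 + 5\right) + G^{2} = G 5 + G^{2} = 5 G + G^{2} = G^{2} + 5 G$)
$J{\left(- \frac{4}{1} + \frac{4}{1} \right)} + 45 \left(-30\right) = \left(- \frac{4}{1} + \frac{4}{1}\right) \left(5 + \left(- \frac{4}{1} + \frac{4}{1}\right)\right) + 45 \left(-30\right) = \left(\left(-4\right) 1 + 4 \cdot 1\right) \left(5 + \left(\left(-4\right) 1 + 4 \cdot 1\right)\right) - 1350 = \left(-4 + 4\right) \left(5 + \left(-4 + 4\right)\right) - 1350 = 0 \left(5 + 0\right) - 1350 = 0 \cdot 5 - 1350 = 0 - 1350 = -1350$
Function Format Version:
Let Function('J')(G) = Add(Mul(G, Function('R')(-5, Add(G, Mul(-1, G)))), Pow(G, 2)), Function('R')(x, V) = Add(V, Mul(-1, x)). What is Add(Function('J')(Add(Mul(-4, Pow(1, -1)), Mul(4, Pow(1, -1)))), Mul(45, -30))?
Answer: -1350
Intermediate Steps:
Function('J')(G) = Add(Pow(G, 2), Mul(5, G)) (Function('J')(G) = Add(Mul(G, Add(Add(G, Mul(-1, G)), Mul(-1, -5))), Pow(G, 2)) = Add(Mul(G, Add(0, 5)), Pow(G, 2)) = Add(Mul(G, 5), Pow(G, 2)) = Add(Mul(5, G), Pow(G, 2)) = Add(Pow(G, 2), Mul(5, G)))
Add(Function('J')(Add(Mul(-4, Pow(1, -1)), Mul(4, Pow(1, -1)))), Mul(45, -30)) = Add(Mul(Add(Mul(-4, Pow(1, -1)), Mul(4, Pow(1, -1))), Add(5, Add(Mul(-4, Pow(1, -1)), Mul(4, Pow(1, -1))))), Mul(45, -30)) = Add(Mul(Add(Mul(-4, 1), Mul(4, 1)), Add(5, Add(Mul(-4, 1), Mul(4, 1)))), -1350) = Add(Mul(Add(-4, 4), Add(5, Add(-4, 4))), -1350) = Add(Mul(0, Add(5, 0)), -1350) = Add(Mul(0, 5), -1350) = Add(0, -1350) = -1350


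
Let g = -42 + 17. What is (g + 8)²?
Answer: 289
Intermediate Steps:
g = -25
(g + 8)² = (-25 + 8)² = (-17)² = 289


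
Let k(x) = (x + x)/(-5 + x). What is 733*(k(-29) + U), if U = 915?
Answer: 11423072/17 ≈ 6.7195e+5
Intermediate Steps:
k(x) = 2*x/(-5 + x) (k(x) = (2*x)/(-5 + x) = 2*x/(-5 + x))
733*(k(-29) + U) = 733*(2*(-29)/(-5 - 29) + 915) = 733*(2*(-29)/(-34) + 915) = 733*(2*(-29)*(-1/34) + 915) = 733*(29/17 + 915) = 733*(15584/17) = 11423072/17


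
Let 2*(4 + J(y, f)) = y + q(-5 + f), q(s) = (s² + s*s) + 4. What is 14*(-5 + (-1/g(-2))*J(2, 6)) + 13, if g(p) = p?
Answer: -57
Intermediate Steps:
q(s) = 4 + 2*s² (q(s) = (s² + s²) + 4 = 2*s² + 4 = 4 + 2*s²)
J(y, f) = -2 + (-5 + f)² + y/2 (J(y, f) = -4 + (y + (4 + 2*(-5 + f)²))/2 = -4 + (4 + y + 2*(-5 + f)²)/2 = -4 + (2 + (-5 + f)² + y/2) = -2 + (-5 + f)² + y/2)
14*(-5 + (-1/g(-2))*J(2, 6)) + 13 = 14*(-5 + (-1/(-2))*(-2 + (-5 + 6)² + (½)*2)) + 13 = 14*(-5 + (-1*(-½))*(-2 + 1² + 1)) + 13 = 14*(-5 + (-2 + 1 + 1)/2) + 13 = 14*(-5 + (½)*0) + 13 = 14*(-5 + 0) + 13 = 14*(-5) + 13 = -70 + 13 = -57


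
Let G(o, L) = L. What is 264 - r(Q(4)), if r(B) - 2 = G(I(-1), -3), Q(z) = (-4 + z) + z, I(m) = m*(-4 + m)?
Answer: 265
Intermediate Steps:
Q(z) = -4 + 2*z
r(B) = -1 (r(B) = 2 - 3 = -1)
264 - r(Q(4)) = 264 - 1*(-1) = 264 + 1 = 265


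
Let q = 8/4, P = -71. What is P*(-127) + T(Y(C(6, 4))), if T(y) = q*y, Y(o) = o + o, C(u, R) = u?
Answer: 9041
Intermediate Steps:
Y(o) = 2*o
q = 2 (q = 8*(1/4) = 2)
T(y) = 2*y
P*(-127) + T(Y(C(6, 4))) = -71*(-127) + 2*(2*6) = 9017 + 2*12 = 9017 + 24 = 9041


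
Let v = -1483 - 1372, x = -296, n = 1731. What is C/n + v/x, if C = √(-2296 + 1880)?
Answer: 2855/296 + 4*I*√26/1731 ≈ 9.6453 + 0.011783*I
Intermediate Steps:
v = -2855
C = 4*I*√26 (C = √(-416) = 4*I*√26 ≈ 20.396*I)
C/n + v/x = (4*I*√26)/1731 - 2855/(-296) = (4*I*√26)*(1/1731) - 2855*(-1/296) = 4*I*√26/1731 + 2855/296 = 2855/296 + 4*I*√26/1731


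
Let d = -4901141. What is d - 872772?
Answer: -5773913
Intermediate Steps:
d - 872772 = -4901141 - 872772 = -5773913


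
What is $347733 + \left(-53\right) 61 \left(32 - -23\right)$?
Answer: $169918$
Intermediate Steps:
$347733 + \left(-53\right) 61 \left(32 - -23\right) = 347733 - 3233 \left(32 + 23\right) = 347733 - 177815 = 169918$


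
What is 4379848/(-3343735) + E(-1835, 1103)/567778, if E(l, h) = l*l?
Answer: 8772326747631/1898499170830 ≈ 4.6207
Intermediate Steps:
E(l, h) = l²
4379848/(-3343735) + E(-1835, 1103)/567778 = 4379848/(-3343735) + (-1835)²/567778 = 4379848*(-1/3343735) + 3367225*(1/567778) = -4379848/3343735 + 3367225/567778 = 8772326747631/1898499170830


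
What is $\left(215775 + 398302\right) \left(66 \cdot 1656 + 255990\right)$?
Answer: $224313731022$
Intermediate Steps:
$\left(215775 + 398302\right) \left(66 \cdot 1656 + 255990\right) = 614077 \left(109296 + 255990\right) = 614077 \cdot 365286 = 224313731022$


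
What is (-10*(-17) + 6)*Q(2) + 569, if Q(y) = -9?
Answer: -1015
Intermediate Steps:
(-10*(-17) + 6)*Q(2) + 569 = (-10*(-17) + 6)*(-9) + 569 = (170 + 6)*(-9) + 569 = 176*(-9) + 569 = -1584 + 569 = -1015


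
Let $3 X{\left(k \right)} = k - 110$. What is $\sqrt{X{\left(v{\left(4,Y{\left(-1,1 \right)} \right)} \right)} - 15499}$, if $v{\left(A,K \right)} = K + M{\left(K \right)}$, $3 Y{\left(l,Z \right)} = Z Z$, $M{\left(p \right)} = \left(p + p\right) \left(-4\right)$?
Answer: $\frac{2 i \sqrt{34957}}{3} \approx 124.65 i$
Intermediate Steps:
$M{\left(p \right)} = - 8 p$ ($M{\left(p \right)} = 2 p \left(-4\right) = - 8 p$)
$Y{\left(l,Z \right)} = \frac{Z^{2}}{3}$ ($Y{\left(l,Z \right)} = \frac{Z Z}{3} = \frac{Z^{2}}{3}$)
$v{\left(A,K \right)} = - 7 K$ ($v{\left(A,K \right)} = K - 8 K = - 7 K$)
$X{\left(k \right)} = - \frac{110}{3} + \frac{k}{3}$ ($X{\left(k \right)} = \frac{k - 110}{3} = \frac{-110 + k}{3} = - \frac{110}{3} + \frac{k}{3}$)
$\sqrt{X{\left(v{\left(4,Y{\left(-1,1 \right)} \right)} \right)} - 15499} = \sqrt{\left(- \frac{110}{3} + \frac{\left(-7\right) \frac{1^{2}}{3}}{3}\right) - 15499} = \sqrt{\left(- \frac{110}{3} + \frac{\left(-7\right) \frac{1}{3} \cdot 1}{3}\right) - 15499} = \sqrt{\left(- \frac{110}{3} + \frac{\left(-7\right) \frac{1}{3}}{3}\right) - 15499} = \sqrt{\left(- \frac{110}{3} + \frac{1}{3} \left(- \frac{7}{3}\right)\right) - 15499} = \sqrt{\left(- \frac{110}{3} - \frac{7}{9}\right) - 15499} = \sqrt{- \frac{337}{9} - 15499} = \sqrt{- \frac{139828}{9}} = \frac{2 i \sqrt{34957}}{3}$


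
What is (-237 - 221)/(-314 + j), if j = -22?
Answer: 229/168 ≈ 1.3631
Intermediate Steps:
(-237 - 221)/(-314 + j) = (-237 - 221)/(-314 - 22) = -458/(-336) = -458*(-1/336) = 229/168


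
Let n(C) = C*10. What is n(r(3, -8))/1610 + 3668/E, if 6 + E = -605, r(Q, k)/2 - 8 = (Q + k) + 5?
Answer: -580772/98371 ≈ -5.9039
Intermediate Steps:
r(Q, k) = 26 + 2*Q + 2*k (r(Q, k) = 16 + 2*((Q + k) + 5) = 16 + 2*(5 + Q + k) = 16 + (10 + 2*Q + 2*k) = 26 + 2*Q + 2*k)
E = -611 (E = -6 - 605 = -611)
n(C) = 10*C
n(r(3, -8))/1610 + 3668/E = (10*(26 + 2*3 + 2*(-8)))/1610 + 3668/(-611) = (10*(26 + 6 - 16))*(1/1610) + 3668*(-1/611) = (10*16)*(1/1610) - 3668/611 = 160*(1/1610) - 3668/611 = 16/161 - 3668/611 = -580772/98371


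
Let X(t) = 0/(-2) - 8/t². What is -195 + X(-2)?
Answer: -197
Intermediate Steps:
X(t) = -8/t² (X(t) = 0*(-½) - 8/t² = 0 - 8/t² = -8/t²)
-195 + X(-2) = -195 - 8/(-2)² = -195 - 8*¼ = -195 - 2 = -197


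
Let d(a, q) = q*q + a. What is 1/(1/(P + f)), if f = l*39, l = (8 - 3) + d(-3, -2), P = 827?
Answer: 1061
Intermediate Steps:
d(a, q) = a + q² (d(a, q) = q² + a = a + q²)
l = 6 (l = (8 - 3) + (-3 + (-2)²) = 5 + (-3 + 4) = 5 + 1 = 6)
f = 234 (f = 6*39 = 234)
1/(1/(P + f)) = 1/(1/(827 + 234)) = 1/(1/1061) = 1061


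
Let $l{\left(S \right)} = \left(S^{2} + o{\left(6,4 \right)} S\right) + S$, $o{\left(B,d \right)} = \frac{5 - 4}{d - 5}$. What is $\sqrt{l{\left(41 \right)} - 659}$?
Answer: $\sqrt{1022} \approx 31.969$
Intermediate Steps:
$o{\left(B,d \right)} = \frac{1}{-5 + d}$ ($o{\left(B,d \right)} = 1 \frac{1}{-5 + d} = \frac{1}{-5 + d}$)
$l{\left(S \right)} = S^{2}$ ($l{\left(S \right)} = \left(S^{2} + \frac{S}{-5 + 4}\right) + S = \left(S^{2} + \frac{S}{-1}\right) + S = \left(S^{2} - S\right) + S = S^{2}$)
$\sqrt{l{\left(41 \right)} - 659} = \sqrt{41^{2} - 659} = \sqrt{1681 - 659} = \sqrt{1022}$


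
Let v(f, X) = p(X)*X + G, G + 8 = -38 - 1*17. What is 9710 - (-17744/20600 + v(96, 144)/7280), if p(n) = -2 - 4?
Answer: 36408438813/3749200 ≈ 9711.0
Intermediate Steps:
p(n) = -6
G = -63 (G = -8 + (-38 - 1*17) = -8 + (-38 - 17) = -8 - 55 = -63)
v(f, X) = -63 - 6*X (v(f, X) = -6*X - 63 = -63 - 6*X)
9710 - (-17744/20600 + v(96, 144)/7280) = 9710 - (-17744/20600 + (-63 - 6*144)/7280) = 9710 - (-17744*1/20600 + (-63 - 864)*(1/7280)) = 9710 - (-2218/2575 - 927*1/7280) = 9710 - (-2218/2575 - 927/7280) = 9710 - 1*(-3706813/3749200) = 9710 + 3706813/3749200 = 36408438813/3749200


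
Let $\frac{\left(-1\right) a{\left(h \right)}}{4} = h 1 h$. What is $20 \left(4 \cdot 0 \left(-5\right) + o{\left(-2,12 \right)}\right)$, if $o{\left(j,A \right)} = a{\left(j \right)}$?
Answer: $-320$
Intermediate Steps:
$a{\left(h \right)} = - 4 h^{2}$ ($a{\left(h \right)} = - 4 h 1 h = - 4 h h = - 4 h^{2}$)
$o{\left(j,A \right)} = - 4 j^{2}$
$20 \left(4 \cdot 0 \left(-5\right) + o{\left(-2,12 \right)}\right) = 20 \left(4 \cdot 0 \left(-5\right) - 4 \left(-2\right)^{2}\right) = 20 \left(0 \left(-5\right) - 16\right) = 20 \left(0 - 16\right) = 20 \left(-16\right) = -320$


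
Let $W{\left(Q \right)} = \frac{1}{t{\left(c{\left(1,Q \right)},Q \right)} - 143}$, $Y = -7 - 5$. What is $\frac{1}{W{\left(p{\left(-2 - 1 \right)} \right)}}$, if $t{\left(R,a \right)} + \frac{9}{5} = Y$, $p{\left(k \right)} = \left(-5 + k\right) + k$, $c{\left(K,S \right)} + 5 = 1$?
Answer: $- \frac{784}{5} \approx -156.8$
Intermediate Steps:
$c{\left(K,S \right)} = -4$ ($c{\left(K,S \right)} = -5 + 1 = -4$)
$Y = -12$
$p{\left(k \right)} = -5 + 2 k$
$t{\left(R,a \right)} = - \frac{69}{5}$ ($t{\left(R,a \right)} = - \frac{9}{5} - 12 = - \frac{69}{5}$)
$W{\left(Q \right)} = - \frac{5}{784}$ ($W{\left(Q \right)} = \frac{1}{- \frac{69}{5} - 143} = \frac{1}{- \frac{784}{5}} = - \frac{5}{784}$)
$\frac{1}{W{\left(p{\left(-2 - 1 \right)} \right)}} = \frac{1}{- \frac{5}{784}} = - \frac{784}{5}$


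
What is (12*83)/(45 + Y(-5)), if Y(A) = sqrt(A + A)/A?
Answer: 224100/10127 + 996*I*sqrt(10)/10127 ≈ 22.129 + 0.31101*I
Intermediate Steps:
Y(A) = sqrt(2)/sqrt(A) (Y(A) = sqrt(2*A)/A = (sqrt(2)*sqrt(A))/A = sqrt(2)/sqrt(A))
(12*83)/(45 + Y(-5)) = (12*83)/(45 + sqrt(2)/sqrt(-5)) = 996/(45 + sqrt(2)*(-I*sqrt(5)/5)) = 996/(45 - I*sqrt(10)/5)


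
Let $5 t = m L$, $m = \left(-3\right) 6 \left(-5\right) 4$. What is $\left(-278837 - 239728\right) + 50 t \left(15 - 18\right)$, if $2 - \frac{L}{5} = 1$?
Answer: $-572565$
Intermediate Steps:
$L = 5$ ($L = 10 - 5 = 5$)
$m = 360$ ($m = \left(-18\right) \left(-5\right) 4 = 90 \cdot 4 = 360$)
$t = 360$ ($t = \frac{360 \cdot 5}{5} = \frac{1}{5} \cdot 1800 = 360$)
$\left(-278837 - 239728\right) + 50 t \left(15 - 18\right) = \left(-278837 - 239728\right) + 50 \cdot 360 \left(15 - 18\right) = -518565 + 18000 \left(-3\right) = -518565 - 54000 = -572565$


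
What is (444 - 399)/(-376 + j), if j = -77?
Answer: -15/151 ≈ -0.099338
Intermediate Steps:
(444 - 399)/(-376 + j) = (444 - 399)/(-376 - 77) = 45/(-453) = 45*(-1/453) = -15/151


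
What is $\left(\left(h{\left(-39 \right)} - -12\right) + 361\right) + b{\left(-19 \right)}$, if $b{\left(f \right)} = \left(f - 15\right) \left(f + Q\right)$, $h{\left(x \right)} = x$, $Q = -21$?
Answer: $1694$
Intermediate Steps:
$b{\left(f \right)} = \left(-21 + f\right) \left(-15 + f\right)$ ($b{\left(f \right)} = \left(f - 15\right) \left(f - 21\right) = \left(-15 + f\right) \left(-21 + f\right) = \left(-21 + f\right) \left(-15 + f\right)$)
$\left(\left(h{\left(-39 \right)} - -12\right) + 361\right) + b{\left(-19 \right)} = \left(\left(-39 - -12\right) + 361\right) + \left(315 + \left(-19\right)^{2} - -684\right) = \left(\left(-39 + 12\right) + 361\right) + \left(315 + 361 + 684\right) = \left(-27 + 361\right) + 1360 = 334 + 1360 = 1694$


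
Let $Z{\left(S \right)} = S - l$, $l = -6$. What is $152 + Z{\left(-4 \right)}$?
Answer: $154$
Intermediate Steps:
$Z{\left(S \right)} = 6 + S$ ($Z{\left(S \right)} = S - -6 = S + 6 = 6 + S$)
$152 + Z{\left(-4 \right)} = 152 + \left(6 - 4\right) = 152 + 2 = 154$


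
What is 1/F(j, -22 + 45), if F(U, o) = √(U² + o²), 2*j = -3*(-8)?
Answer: √673/673 ≈ 0.038547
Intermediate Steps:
j = 12 (j = (-3*(-8))/2 = (½)*24 = 12)
1/F(j, -22 + 45) = 1/(√(12² + (-22 + 45)²)) = 1/(√(144 + 23²)) = 1/(√(144 + 529)) = 1/(√673) = √673/673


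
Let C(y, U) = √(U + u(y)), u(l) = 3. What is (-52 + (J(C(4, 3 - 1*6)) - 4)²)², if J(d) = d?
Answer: 1296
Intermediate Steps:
C(y, U) = √(3 + U) (C(y, U) = √(U + 3) = √(3 + U))
(-52 + (J(C(4, 3 - 1*6)) - 4)²)² = (-52 + (√(3 + (3 - 1*6)) - 4)²)² = (-52 + (√(3 + (3 - 6)) - 4)²)² = (-52 + (√(3 - 3) - 4)²)² = (-52 + (√0 - 4)²)² = (-52 + (0 - 4)²)² = (-52 + (-4)²)² = (-52 + 16)² = (-36)² = 1296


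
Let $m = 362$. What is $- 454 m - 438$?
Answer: $-164786$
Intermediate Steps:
$- 454 m - 438 = \left(-454\right) 362 - 438 = -164348 - 438 = -164786$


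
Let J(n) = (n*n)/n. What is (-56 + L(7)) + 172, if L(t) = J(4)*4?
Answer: 132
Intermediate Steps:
J(n) = n (J(n) = n²/n = n)
L(t) = 16 (L(t) = 4*4 = 16)
(-56 + L(7)) + 172 = (-56 + 16) + 172 = -40 + 172 = 132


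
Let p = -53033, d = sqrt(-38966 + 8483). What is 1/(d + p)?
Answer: -53033/2812529572 - 3*I*sqrt(3387)/2812529572 ≈ -1.8856e-5 - 6.2077e-8*I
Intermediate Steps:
d = 3*I*sqrt(3387) (d = sqrt(-30483) = 3*I*sqrt(3387) ≈ 174.59*I)
1/(d + p) = 1/(3*I*sqrt(3387) - 53033) = 1/(-53033 + 3*I*sqrt(3387))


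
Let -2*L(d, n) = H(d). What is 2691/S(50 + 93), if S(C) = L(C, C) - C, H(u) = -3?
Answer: -5382/283 ≈ -19.018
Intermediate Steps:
L(d, n) = 3/2 (L(d, n) = -1/2*(-3) = 3/2)
S(C) = 3/2 - C
2691/S(50 + 93) = 2691/(3/2 - (50 + 93)) = 2691/(3/2 - 1*143) = 2691/(3/2 - 143) = 2691/(-283/2) = 2691*(-2/283) = -5382/283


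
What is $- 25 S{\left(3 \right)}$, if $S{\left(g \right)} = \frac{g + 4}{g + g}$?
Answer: $- \frac{175}{6} \approx -29.167$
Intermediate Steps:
$S{\left(g \right)} = \frac{4 + g}{2 g}$
$- 25 S{\left(3 \right)} = - 25 \frac{4 + 3}{2 \cdot 3} = - 25 \cdot \frac{1}{2} \cdot \frac{1}{3} \cdot 7 = \left(-25\right) \frac{7}{6} = - \frac{175}{6}$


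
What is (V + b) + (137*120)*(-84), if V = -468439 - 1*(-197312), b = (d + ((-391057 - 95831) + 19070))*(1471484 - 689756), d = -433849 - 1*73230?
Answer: -762105934103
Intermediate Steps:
d = -507079 (d = -433849 - 73230 = -507079)
b = -762104282016 (b = (-507079 + ((-391057 - 95831) + 19070))*(1471484 - 689756) = (-507079 + (-486888 + 19070))*781728 = (-507079 - 467818)*781728 = -974897*781728 = -762104282016)
V = -271127 (V = -468439 + 197312 = -271127)
(V + b) + (137*120)*(-84) = (-271127 - 762104282016) + (137*120)*(-84) = -762104553143 + 16440*(-84) = -762104553143 - 1380960 = -762105934103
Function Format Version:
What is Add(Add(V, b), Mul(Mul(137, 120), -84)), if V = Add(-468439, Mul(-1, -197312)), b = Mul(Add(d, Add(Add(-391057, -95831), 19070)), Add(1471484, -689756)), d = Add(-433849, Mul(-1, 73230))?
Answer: -762105934103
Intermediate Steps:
d = -507079 (d = Add(-433849, -73230) = -507079)
b = -762104282016 (b = Mul(Add(-507079, Add(Add(-391057, -95831), 19070)), Add(1471484, -689756)) = Mul(Add(-507079, Add(-486888, 19070)), 781728) = Mul(Add(-507079, -467818), 781728) = Mul(-974897, 781728) = -762104282016)
V = -271127 (V = Add(-468439, 197312) = -271127)
Add(Add(V, b), Mul(Mul(137, 120), -84)) = Add(Add(-271127, -762104282016), Mul(Mul(137, 120), -84)) = Add(-762104553143, Mul(16440, -84)) = Add(-762104553143, -1380960) = -762105934103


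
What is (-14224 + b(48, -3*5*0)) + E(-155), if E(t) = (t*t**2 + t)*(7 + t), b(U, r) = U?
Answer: 551142264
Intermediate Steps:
E(t) = (7 + t)*(t + t**3) (E(t) = (t**3 + t)*(7 + t) = (t + t**3)*(7 + t) = (7 + t)*(t + t**3))
(-14224 + b(48, -3*5*0)) + E(-155) = (-14224 + 48) - 155*(7 - 155 + (-155)**3 + 7*(-155)**2) = -14176 - 155*(7 - 155 - 3723875 + 7*24025) = -14176 - 155*(7 - 155 - 3723875 + 168175) = -14176 - 155*(-3555848) = -14176 + 551156440 = 551142264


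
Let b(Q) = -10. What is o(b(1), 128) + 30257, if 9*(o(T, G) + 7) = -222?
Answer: 90676/3 ≈ 30225.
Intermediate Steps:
o(T, G) = -95/3 (o(T, G) = -7 + (⅑)*(-222) = -7 - 74/3 = -95/3)
o(b(1), 128) + 30257 = -95/3 + 30257 = 90676/3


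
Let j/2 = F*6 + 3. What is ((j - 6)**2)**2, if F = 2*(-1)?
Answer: 331776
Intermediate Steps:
F = -2
j = -18 (j = 2*(-2*6 + 3) = 2*(-12 + 3) = 2*(-9) = -18)
((j - 6)**2)**2 = ((-18 - 6)**2)**2 = ((-24)**2)**2 = 576**2 = 331776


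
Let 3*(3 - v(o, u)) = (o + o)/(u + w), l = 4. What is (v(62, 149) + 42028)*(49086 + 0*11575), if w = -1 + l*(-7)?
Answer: 10315583793/5 ≈ 2.0631e+9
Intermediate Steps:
w = -29 (w = -1 + 4*(-7) = -1 - 28 = -29)
v(o, u) = 3 - 2*o/(3*(-29 + u)) (v(o, u) = 3 - (o + o)/(3*(u - 29)) = 3 - 2*o/(3*(-29 + u)))
(v(62, 149) + 42028)*(49086 + 0*11575) = ((-261 - 2*62 + 9*149)/(3*(-29 + 149)) + 42028)*(49086 + 0*11575) = ((⅓)*(-261 - 124 + 1341)/120 + 42028)*(49086 + 0) = ((⅓)*(1/120)*956 + 42028)*49086 = (239/90 + 42028)*49086 = (3782759/90)*49086 = 10315583793/5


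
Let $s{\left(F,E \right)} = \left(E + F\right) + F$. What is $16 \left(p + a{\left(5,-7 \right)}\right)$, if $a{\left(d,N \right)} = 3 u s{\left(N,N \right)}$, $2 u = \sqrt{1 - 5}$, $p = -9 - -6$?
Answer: $-48 - 1008 i \approx -48.0 - 1008.0 i$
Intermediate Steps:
$p = -3$ ($p = -9 + 6 = -3$)
$s{\left(F,E \right)} = E + 2 F$
$u = i$ ($u = \frac{\sqrt{1 - 5}}{2} = \frac{\sqrt{-4}}{2} = \frac{2 i}{2} = i \approx 1.0 i$)
$a{\left(d,N \right)} = 9 i N$ ($a{\left(d,N \right)} = 3 i \left(N + 2 N\right) = 3 i 3 N = 9 i N$)
$16 \left(p + a{\left(5,-7 \right)}\right) = 16 \left(-3 + 9 i \left(-7\right)\right) = 16 \left(-3 - 63 i\right) = -48 - 1008 i$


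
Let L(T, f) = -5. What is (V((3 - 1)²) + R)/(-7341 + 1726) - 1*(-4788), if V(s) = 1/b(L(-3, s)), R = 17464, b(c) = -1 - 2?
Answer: 80601469/16845 ≈ 4784.9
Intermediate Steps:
b(c) = -3
V(s) = -⅓ (V(s) = 1/(-3) = -⅓)
(V((3 - 1)²) + R)/(-7341 + 1726) - 1*(-4788) = (-⅓ + 17464)/(-7341 + 1726) - 1*(-4788) = (52391/3)/(-5615) + 4788 = (52391/3)*(-1/5615) + 4788 = -52391/16845 + 4788 = 80601469/16845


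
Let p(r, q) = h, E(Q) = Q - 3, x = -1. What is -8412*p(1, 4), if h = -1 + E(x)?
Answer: 42060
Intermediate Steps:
E(Q) = -3 + Q
h = -5 (h = -1 + (-3 - 1) = -1 - 4 = -5)
p(r, q) = -5
-8412*p(1, 4) = -8412*(-5) = 42060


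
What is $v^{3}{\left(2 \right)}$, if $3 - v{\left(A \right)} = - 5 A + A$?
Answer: $1331$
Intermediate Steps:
$v{\left(A \right)} = 3 + 4 A$ ($v{\left(A \right)} = 3 - \left(- 5 A + A\right) = 3 - - 4 A = 3 + 4 A$)
$v^{3}{\left(2 \right)} = \left(3 + 4 \cdot 2\right)^{3} = \left(3 + 8\right)^{3} = 11^{3} = 1331$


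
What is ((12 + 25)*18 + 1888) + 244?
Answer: 2798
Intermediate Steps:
((12 + 25)*18 + 1888) + 244 = (37*18 + 1888) + 244 = (666 + 1888) + 244 = 2554 + 244 = 2798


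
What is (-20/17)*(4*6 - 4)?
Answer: -400/17 ≈ -23.529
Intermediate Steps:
(-20/17)*(4*6 - 4) = ((1/17)*(-20))*(24 - 4) = -20/17*20 = -400/17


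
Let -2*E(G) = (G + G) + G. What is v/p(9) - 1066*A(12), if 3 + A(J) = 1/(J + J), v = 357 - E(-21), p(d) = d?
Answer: 12759/4 ≈ 3189.8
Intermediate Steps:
E(G) = -3*G/2 (E(G) = -((G + G) + G)/2 = -(2*G + G)/2 = -3*G/2)
v = 651/2 (v = 357 - (-3)*(-21)/2 = 357 - 1*63/2 = 357 - 63/2 = 651/2 ≈ 325.50)
A(J) = -3 + 1/(2*J) (A(J) = -3 + 1/(J + J) = -3 + 1/(2*J))
v/p(9) - 1066*A(12) = (651/2)/9 - 1066*(-3 + (½)/12) = (651/2)*(⅑) - 1066*(-3 + (½)*(1/12)) = 217/6 - 1066*(-3 + 1/24) = 217/6 - 1066*(-71/24) = 217/6 + 37843/12 = 12759/4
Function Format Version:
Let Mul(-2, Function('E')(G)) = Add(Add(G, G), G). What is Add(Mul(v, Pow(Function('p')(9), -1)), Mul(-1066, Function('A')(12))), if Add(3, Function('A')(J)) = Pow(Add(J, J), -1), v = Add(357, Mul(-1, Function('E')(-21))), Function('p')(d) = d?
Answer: Rational(12759, 4) ≈ 3189.8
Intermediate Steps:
Function('E')(G) = Mul(Rational(-3, 2), G) (Function('E')(G) = Mul(Rational(-1, 2), Add(Add(G, G), G)) = Mul(Rational(-1, 2), Add(Mul(2, G), G)) = Mul(Rational(-1, 2), Mul(3, G)) = Mul(Rational(-3, 2), G))
v = Rational(651, 2) (v = Add(357, Mul(-1, Mul(Rational(-3, 2), -21))) = Add(357, Mul(-1, Rational(63, 2))) = Add(357, Rational(-63, 2)) = Rational(651, 2) ≈ 325.50)
Function('A')(J) = Add(-3, Mul(Rational(1, 2), Pow(J, -1))) (Function('A')(J) = Add(-3, Pow(Add(J, J), -1)) = Add(-3, Pow(Mul(2, J), -1)) = Add(-3, Mul(Rational(1, 2), Pow(J, -1))))
Add(Mul(v, Pow(Function('p')(9), -1)), Mul(-1066, Function('A')(12))) = Add(Mul(Rational(651, 2), Pow(9, -1)), Mul(-1066, Add(-3, Mul(Rational(1, 2), Pow(12, -1))))) = Add(Mul(Rational(651, 2), Rational(1, 9)), Mul(-1066, Add(-3, Mul(Rational(1, 2), Rational(1, 12))))) = Add(Rational(217, 6), Mul(-1066, Add(-3, Rational(1, 24)))) = Add(Rational(217, 6), Mul(-1066, Rational(-71, 24))) = Add(Rational(217, 6), Rational(37843, 12)) = Rational(12759, 4)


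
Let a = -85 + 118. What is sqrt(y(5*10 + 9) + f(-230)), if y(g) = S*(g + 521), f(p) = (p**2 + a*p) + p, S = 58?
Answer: 8*sqrt(1230) ≈ 280.57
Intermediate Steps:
a = 33
f(p) = p**2 + 34*p (f(p) = (p**2 + 33*p) + p = p**2 + 34*p)
y(g) = 30218 + 58*g (y(g) = 58*(g + 521) = 58*(521 + g) = 30218 + 58*g)
sqrt(y(5*10 + 9) + f(-230)) = sqrt((30218 + 58*(5*10 + 9)) - 230*(34 - 230)) = sqrt((30218 + 58*(50 + 9)) - 230*(-196)) = sqrt((30218 + 58*59) + 45080) = sqrt((30218 + 3422) + 45080) = sqrt(33640 + 45080) = sqrt(78720) = 8*sqrt(1230)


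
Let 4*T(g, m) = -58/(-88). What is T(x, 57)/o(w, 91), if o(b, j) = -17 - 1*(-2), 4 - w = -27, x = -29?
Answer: -29/2640 ≈ -0.010985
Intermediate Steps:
w = 31 (w = 4 - 1*(-27) = 4 + 27 = 31)
T(g, m) = 29/176 (T(g, m) = (-58/(-88))/4 = (-58*(-1/88))/4 = (¼)*(29/44) = 29/176)
o(b, j) = -15 (o(b, j) = -17 + 2 = -15)
T(x, 57)/o(w, 91) = (29/176)/(-15) = (29/176)*(-1/15) = -29/2640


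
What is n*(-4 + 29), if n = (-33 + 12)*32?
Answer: -16800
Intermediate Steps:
n = -672 (n = -21*32 = -672)
n*(-4 + 29) = -672*(-4 + 29) = -672*25 = -16800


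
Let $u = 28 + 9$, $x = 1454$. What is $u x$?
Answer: $53798$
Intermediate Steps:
$u = 37$
$u x = 37 \cdot 1454 = 53798$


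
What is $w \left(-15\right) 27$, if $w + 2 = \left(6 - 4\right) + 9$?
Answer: $-3645$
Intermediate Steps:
$w = 9$ ($w = -2 + \left(\left(6 - 4\right) + 9\right) = -2 + \left(2 + 9\right) = -2 + 11 = 9$)
$w \left(-15\right) 27 = 9 \left(-15\right) 27 = \left(-135\right) 27 = -3645$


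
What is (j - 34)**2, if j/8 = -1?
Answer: 1764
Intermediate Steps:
j = -8 (j = 8*(-1) = -8)
(j - 34)**2 = (-8 - 34)**2 = (-42)**2 = 1764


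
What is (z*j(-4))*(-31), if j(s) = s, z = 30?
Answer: 3720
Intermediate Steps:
(z*j(-4))*(-31) = (30*(-4))*(-31) = -120*(-31) = 3720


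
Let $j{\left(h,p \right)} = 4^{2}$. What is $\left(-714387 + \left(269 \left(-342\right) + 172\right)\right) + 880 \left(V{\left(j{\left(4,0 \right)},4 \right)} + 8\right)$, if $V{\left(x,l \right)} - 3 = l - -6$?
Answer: $-787733$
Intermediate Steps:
$j{\left(h,p \right)} = 16$
$V{\left(x,l \right)} = 9 + l$ ($V{\left(x,l \right)} = 3 + \left(l - -6\right) = 3 + \left(l + 6\right) = 3 + \left(6 + l\right) = 9 + l$)
$\left(-714387 + \left(269 \left(-342\right) + 172\right)\right) + 880 \left(V{\left(j{\left(4,0 \right)},4 \right)} + 8\right) = \left(-714387 + \left(269 \left(-342\right) + 172\right)\right) + 880 \left(\left(9 + 4\right) + 8\right) = \left(-714387 + \left(-91998 + 172\right)\right) + 880 \left(13 + 8\right) = \left(-714387 - 91826\right) + 880 \cdot 21 = -806213 + 18480 = -787733$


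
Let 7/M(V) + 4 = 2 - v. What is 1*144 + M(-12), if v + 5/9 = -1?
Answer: 513/4 ≈ 128.25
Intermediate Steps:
v = -14/9 (v = -5/9 - 1 = -14/9 ≈ -1.5556)
M(V) = -63/4 (M(V) = 7/(-4 + (2 - 1*(-14/9))) = 7/(-4 + (2 + 14/9)) = 7/(-4 + 32/9) = 7/(-4/9) = 7*(-9/4) = -63/4)
1*144 + M(-12) = 1*144 - 63/4 = 144 - 63/4 = 513/4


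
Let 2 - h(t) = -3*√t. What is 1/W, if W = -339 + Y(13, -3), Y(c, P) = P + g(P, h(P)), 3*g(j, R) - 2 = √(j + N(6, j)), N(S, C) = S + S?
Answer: -3/1021 ≈ -0.0029383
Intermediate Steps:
N(S, C) = 2*S
h(t) = 2 + 3*√t (h(t) = 2 - (-3)*√t = 2 + 3*√t)
g(j, R) = ⅔ + √(12 + j)/3 (g(j, R) = ⅔ + √(j + 2*6)/3 = ⅔ + √(j + 12)/3 = ⅔ + √(12 + j)/3)
Y(c, P) = ⅔ + P + √(12 + P)/3 (Y(c, P) = P + (⅔ + √(12 + P)/3) = ⅔ + P + √(12 + P)/3)
W = -1021/3 (W = -339 + (⅔ - 3 + √(12 - 3)/3) = -339 + (⅔ - 3 + √9/3) = -339 + (⅔ - 3 + (⅓)*3) = -339 + (⅔ - 3 + 1) = -339 - 4/3 = -1021/3 ≈ -340.33)
1/W = 1/(-1021/3) = -3/1021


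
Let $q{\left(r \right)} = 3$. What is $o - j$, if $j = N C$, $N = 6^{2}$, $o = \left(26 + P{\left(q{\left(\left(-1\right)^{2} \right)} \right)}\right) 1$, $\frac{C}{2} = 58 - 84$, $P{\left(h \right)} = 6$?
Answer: $1904$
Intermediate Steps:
$C = -52$ ($C = 2 \left(58 - 84\right) = 2 \left(-26\right) = -52$)
$o = 32$ ($o = \left(26 + 6\right) 1 = 32 \cdot 1 = 32$)
$N = 36$
$j = -1872$ ($j = 36 \left(-52\right) = -1872$)
$o - j = 32 - -1872 = 32 + 1872 = 1904$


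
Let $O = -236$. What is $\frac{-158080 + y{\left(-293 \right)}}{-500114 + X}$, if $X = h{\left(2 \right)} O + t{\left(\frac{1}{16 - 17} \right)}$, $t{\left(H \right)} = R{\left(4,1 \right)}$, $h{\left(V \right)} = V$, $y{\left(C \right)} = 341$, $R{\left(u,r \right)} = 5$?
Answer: $\frac{157739}{500581} \approx 0.31511$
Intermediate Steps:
$t{\left(H \right)} = 5$
$X = -467$ ($X = 2 \left(-236\right) + 5 = -472 + 5 = -467$)
$\frac{-158080 + y{\left(-293 \right)}}{-500114 + X} = \frac{-158080 + 341}{-500114 - 467} = - \frac{157739}{-500581} = \left(-157739\right) \left(- \frac{1}{500581}\right) = \frac{157739}{500581}$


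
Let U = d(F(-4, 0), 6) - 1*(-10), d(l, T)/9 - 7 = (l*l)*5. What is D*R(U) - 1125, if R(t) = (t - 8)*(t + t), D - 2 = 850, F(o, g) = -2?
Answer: 105621315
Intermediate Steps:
d(l, T) = 63 + 45*l² (d(l, T) = 63 + 9*((l*l)*5) = 63 + 9*(l²*5) = 63 + 9*(5*l²) = 63 + 45*l²)
D = 852 (D = 2 + 850 = 852)
U = 253 (U = (63 + 45*(-2)²) - 1*(-10) = (63 + 45*4) + 10 = (63 + 180) + 10 = 243 + 10 = 253)
R(t) = 2*t*(-8 + t) (R(t) = (-8 + t)*(2*t) = 2*t*(-8 + t))
D*R(U) - 1125 = 852*(2*253*(-8 + 253)) - 1125 = 852*(2*253*245) - 1125 = 852*123970 - 1125 = 105622440 - 1125 = 105621315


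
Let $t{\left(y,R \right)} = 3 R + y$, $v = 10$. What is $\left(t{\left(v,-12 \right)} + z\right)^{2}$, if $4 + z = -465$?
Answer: $245025$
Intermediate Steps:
$t{\left(y,R \right)} = y + 3 R$
$z = -469$ ($z = -4 - 465 = -469$)
$\left(t{\left(v,-12 \right)} + z\right)^{2} = \left(\left(10 + 3 \left(-12\right)\right) - 469\right)^{2} = \left(\left(10 - 36\right) - 469\right)^{2} = \left(-26 - 469\right)^{2} = \left(-495\right)^{2} = 245025$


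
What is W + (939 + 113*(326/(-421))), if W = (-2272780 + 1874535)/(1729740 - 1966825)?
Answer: 17031625806/19962557 ≈ 853.18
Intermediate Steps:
W = 79649/47417 (W = -398245/(-237085) = -398245*(-1/237085) = 79649/47417 ≈ 1.6798)
W + (939 + 113*(326/(-421))) = 79649/47417 + (939 + 113*(326/(-421))) = 79649/47417 + (939 + 113*(326*(-1/421))) = 79649/47417 + (939 + 113*(-326/421)) = 79649/47417 + (939 - 36838/421) = 79649/47417 + 358481/421 = 17031625806/19962557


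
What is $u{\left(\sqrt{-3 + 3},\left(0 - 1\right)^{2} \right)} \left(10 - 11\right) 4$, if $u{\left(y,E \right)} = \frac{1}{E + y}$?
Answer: $-4$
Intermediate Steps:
$u{\left(\sqrt{-3 + 3},\left(0 - 1\right)^{2} \right)} \left(10 - 11\right) 4 = \frac{\left(10 - 11\right) 4}{\left(0 - 1\right)^{2} + \sqrt{-3 + 3}} = \frac{\left(-1\right) 4}{\left(-1\right)^{2} + \sqrt{0}} = \frac{1}{1 + 0} \left(-4\right) = 1^{-1} \left(-4\right) = 1 \left(-4\right) = -4$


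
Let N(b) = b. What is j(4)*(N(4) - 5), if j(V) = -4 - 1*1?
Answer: 5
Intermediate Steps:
j(V) = -5 (j(V) = -4 - 1 = -5)
j(4)*(N(4) - 5) = -5*(4 - 5) = -5*(-1) = 5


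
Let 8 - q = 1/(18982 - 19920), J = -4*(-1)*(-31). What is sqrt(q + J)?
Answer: I*sqrt(102060966)/938 ≈ 10.77*I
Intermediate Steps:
J = -124 (J = 4*(-31) = -124)
q = 7505/938 (q = 8 - 1/(18982 - 19920) = 8 - 1/(-938) = 8 - 1*(-1/938) = 8 + 1/938 = 7505/938 ≈ 8.0011)
sqrt(q + J) = sqrt(7505/938 - 124) = sqrt(-108807/938) = I*sqrt(102060966)/938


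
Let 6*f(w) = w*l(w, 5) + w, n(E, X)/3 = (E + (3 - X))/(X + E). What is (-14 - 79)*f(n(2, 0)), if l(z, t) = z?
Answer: -7905/8 ≈ -988.13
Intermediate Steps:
n(E, X) = 3*(3 + E - X)/(E + X) (n(E, X) = 3*((E + (3 - X))/(X + E)) = 3*((3 + E - X)/(E + X)) = 3*(3 + E - X)/(E + X))
f(w) = w/6 + w**2/6 (f(w) = (w*w + w)/6 = (w**2 + w)/6 = (w + w**2)/6 = w/6 + w**2/6)
(-14 - 79)*f(n(2, 0)) = (-14 - 79)*((3*(3 + 2 - 1*0)/(2 + 0))*(1 + 3*(3 + 2 - 1*0)/(2 + 0))/6) = -31*3*(3 + 2 + 0)/2*(1 + 3*(3 + 2 + 0)/2)/2 = -31*3*(1/2)*5*(1 + 3*(1/2)*5)/2 = -31*15*(1 + 15/2)/(2*2) = -31*15*17/(2*2*2) = -93*85/8 = -7905/8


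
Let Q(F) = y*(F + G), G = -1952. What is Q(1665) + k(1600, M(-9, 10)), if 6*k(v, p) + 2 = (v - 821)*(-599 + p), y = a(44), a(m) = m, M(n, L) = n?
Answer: -91567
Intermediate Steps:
y = 44
Q(F) = -85888 + 44*F (Q(F) = 44*(F - 1952) = 44*(-1952 + F) = -85888 + 44*F)
k(v, p) = -⅓ + (-821 + v)*(-599 + p)/6 (k(v, p) = -⅓ + ((v - 821)*(-599 + p))/6 = -⅓ + ((-821 + v)*(-599 + p))/6 = -⅓ + (-821 + v)*(-599 + p)/6)
Q(1665) + k(1600, M(-9, 10)) = (-85888 + 44*1665) + (491777/6 - 821/6*(-9) - 599/6*1600 + (⅙)*(-9)*1600) = (-85888 + 73260) + (491777/6 + 2463/2 - 479200/3 - 2400) = -12628 - 78939 = -91567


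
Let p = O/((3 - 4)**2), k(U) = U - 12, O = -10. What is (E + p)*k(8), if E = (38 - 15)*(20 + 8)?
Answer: -2536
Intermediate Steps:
k(U) = -12 + U
E = 644 (E = 23*28 = 644)
p = -10 (p = -10/(3 - 4)**2 = -10/((-1)**2) = -10/1 = -10*1 = -10)
(E + p)*k(8) = (644 - 10)*(-12 + 8) = 634*(-4) = -2536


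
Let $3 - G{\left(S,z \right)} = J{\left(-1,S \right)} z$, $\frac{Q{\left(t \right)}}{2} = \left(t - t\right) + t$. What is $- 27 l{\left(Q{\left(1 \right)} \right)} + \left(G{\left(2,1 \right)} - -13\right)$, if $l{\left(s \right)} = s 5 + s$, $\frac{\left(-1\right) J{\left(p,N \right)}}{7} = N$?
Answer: $-294$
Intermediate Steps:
$J{\left(p,N \right)} = - 7 N$
$Q{\left(t \right)} = 2 t$ ($Q{\left(t \right)} = 2 \left(\left(t - t\right) + t\right) = 2 \left(0 + t\right) = 2 t$)
$G{\left(S,z \right)} = 3 + 7 S z$ ($G{\left(S,z \right)} = 3 - - 7 S z = 3 + 7 S z$)
$l{\left(s \right)} = 6 s$ ($l{\left(s \right)} = 5 s + s = 6 s$)
$- 27 l{\left(Q{\left(1 \right)} \right)} + \left(G{\left(2,1 \right)} - -13\right) = - 27 \cdot 6 \cdot 2 \cdot 1 + \left(\left(3 + 7 \cdot 2 \cdot 1\right) - -13\right) = - 27 \cdot 6 \cdot 2 + \left(\left(3 + 14\right) + 13\right) = \left(-27\right) 12 + \left(17 + 13\right) = -324 + 30 = -294$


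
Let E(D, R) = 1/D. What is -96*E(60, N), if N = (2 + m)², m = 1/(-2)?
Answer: -8/5 ≈ -1.6000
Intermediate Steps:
m = -½ ≈ -0.50000
N = 9/4 (N = (2 - ½)² = (3/2)² = 9/4 ≈ 2.2500)
-96*E(60, N) = -96/60 = -96*1/60 = -8/5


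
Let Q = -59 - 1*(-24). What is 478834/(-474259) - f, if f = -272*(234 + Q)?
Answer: 25670212318/474259 ≈ 54127.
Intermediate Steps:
Q = -35 (Q = -59 + 24 = -35)
f = -54128 (f = -272*(234 - 35) = -272*199 = -54128)
478834/(-474259) - f = 478834/(-474259) - 1*(-54128) = 478834*(-1/474259) + 54128 = -478834/474259 + 54128 = 25670212318/474259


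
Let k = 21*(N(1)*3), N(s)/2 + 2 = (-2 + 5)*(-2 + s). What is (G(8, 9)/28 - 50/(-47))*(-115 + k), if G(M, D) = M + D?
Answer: -1638255/1316 ≈ -1244.9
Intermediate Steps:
N(s) = -16 + 6*s (N(s) = -4 + 2*((-2 + 5)*(-2 + s)) = -4 + 2*(3*(-2 + s)) = -4 + 2*(-6 + 3*s) = -4 + (-12 + 6*s) = -16 + 6*s)
G(M, D) = D + M
k = -630 (k = 21*((-16 + 6*1)*3) = 21*((-16 + 6)*3) = 21*(-10*3) = 21*(-30) = -630)
(G(8, 9)/28 - 50/(-47))*(-115 + k) = ((9 + 8)/28 - 50/(-47))*(-115 - 630) = (17*(1/28) - 50*(-1/47))*(-745) = (17/28 + 50/47)*(-745) = (2199/1316)*(-745) = -1638255/1316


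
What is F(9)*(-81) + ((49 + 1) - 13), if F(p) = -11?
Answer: 928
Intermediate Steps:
F(9)*(-81) + ((49 + 1) - 13) = -11*(-81) + ((49 + 1) - 13) = 891 + (50 - 13) = 891 + 37 = 928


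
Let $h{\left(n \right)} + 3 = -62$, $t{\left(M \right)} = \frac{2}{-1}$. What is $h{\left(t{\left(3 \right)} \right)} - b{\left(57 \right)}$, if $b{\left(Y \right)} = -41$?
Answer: $-24$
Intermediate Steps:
$t{\left(M \right)} = -2$ ($t{\left(M \right)} = 2 \left(-1\right) = -2$)
$h{\left(n \right)} = -65$ ($h{\left(n \right)} = -3 - 62 = -65$)
$h{\left(t{\left(3 \right)} \right)} - b{\left(57 \right)} = -65 - -41 = -65 + 41 = -24$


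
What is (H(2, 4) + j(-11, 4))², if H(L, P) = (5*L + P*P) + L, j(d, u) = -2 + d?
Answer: 225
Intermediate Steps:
H(L, P) = P² + 6*L (H(L, P) = (5*L + P²) + L = (P² + 5*L) + L = P² + 6*L)
(H(2, 4) + j(-11, 4))² = ((4² + 6*2) + (-2 - 11))² = ((16 + 12) - 13)² = (28 - 13)² = 15² = 225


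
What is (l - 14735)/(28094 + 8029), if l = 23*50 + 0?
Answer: -13585/36123 ≈ -0.37608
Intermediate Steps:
l = 1150 (l = 1150 + 0 = 1150)
(l - 14735)/(28094 + 8029) = (1150 - 14735)/(28094 + 8029) = -13585/36123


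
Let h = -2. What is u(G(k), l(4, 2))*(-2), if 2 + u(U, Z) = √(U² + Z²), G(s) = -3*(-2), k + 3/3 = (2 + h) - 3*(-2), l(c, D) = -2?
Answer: 4 - 4*√10 ≈ -8.6491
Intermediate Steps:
k = 5 (k = -1 + ((2 - 2) - 3*(-2)) = -1 + (0 + 6) = -1 + 6 = 5)
G(s) = 6
u(U, Z) = -2 + √(U² + Z²)
u(G(k), l(4, 2))*(-2) = (-2 + √(6² + (-2)²))*(-2) = (-2 + √(36 + 4))*(-2) = (-2 + √40)*(-2) = (-2 + 2*√10)*(-2) = 4 - 4*√10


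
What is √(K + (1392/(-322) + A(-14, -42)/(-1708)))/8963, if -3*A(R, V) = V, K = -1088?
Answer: I*√421430286298/176051246 ≈ 0.0036874*I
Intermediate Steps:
A(R, V) = -V/3
√(K + (1392/(-322) + A(-14, -42)/(-1708)))/8963 = √(-1088 + (1392/(-322) - ⅓*(-42)/(-1708)))/8963 = √(-1088 + (1392*(-1/322) + 14*(-1/1708)))*(1/8963) = √(-1088 + (-696/161 - 1/122))*(1/8963) = √(-1088 - 85073/19642)*(1/8963) = √(-21455569/19642)*(1/8963) = (I*√421430286298/19642)*(1/8963) = I*√421430286298/176051246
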